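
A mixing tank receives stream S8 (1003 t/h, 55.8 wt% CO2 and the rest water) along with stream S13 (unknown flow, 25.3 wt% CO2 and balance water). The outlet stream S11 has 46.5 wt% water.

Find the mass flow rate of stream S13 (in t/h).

81.8 t/h

Let S13 be the unknown flow. Total out = 1003 + S13.
water balance: 443.33 + 0.747·S13 = 0.465·(1003 + S13)
(0.747 − 0.465)·S13 = 0.465×1003 − 443.33 = 23.069
S13 = 23.069 / 0.282 = 81.805 t/h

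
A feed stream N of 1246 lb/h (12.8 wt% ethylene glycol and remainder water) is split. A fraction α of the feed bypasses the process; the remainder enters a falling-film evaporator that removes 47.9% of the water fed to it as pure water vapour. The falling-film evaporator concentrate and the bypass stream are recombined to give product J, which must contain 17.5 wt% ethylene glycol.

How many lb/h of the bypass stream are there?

All 1246×0.128 = 159.49 lb/h of ethylene glycol reaches J, so J = 159.49/0.175 = 911.36 lb/h and vapour = 334.64 lb/h.
The evaporator receives (1−α)·1246 of feed at 0.872 water and removes 0.479 of that water:
0.479×0.872×(1−α)×1246 = 334.64
(1−α) = 334.64/520.44 = 0.6430;  α = 0.3570.
Bypass flow = 0.3570×1246 = 444.83 lb/h.

444.8 lb/h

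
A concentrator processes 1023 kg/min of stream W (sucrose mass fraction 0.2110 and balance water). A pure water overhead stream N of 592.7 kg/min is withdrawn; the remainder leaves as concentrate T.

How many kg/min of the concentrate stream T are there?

Concentrate = 1023 − 592.7 = 430.3 kg/min.

430.3 kg/min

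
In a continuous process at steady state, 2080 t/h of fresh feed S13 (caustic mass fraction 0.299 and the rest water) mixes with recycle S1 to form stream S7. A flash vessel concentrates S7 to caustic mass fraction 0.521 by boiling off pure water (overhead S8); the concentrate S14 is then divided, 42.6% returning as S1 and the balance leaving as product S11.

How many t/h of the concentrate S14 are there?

Overall caustic balance (none leaves overhead): caustic in fresh feed = caustic in product, i.e. 2080×0.299 = (1−0.426)·S14·0.521.
S14 = 621.92/(0.521×0.574) = 2079.6 t/h.

2080 t/h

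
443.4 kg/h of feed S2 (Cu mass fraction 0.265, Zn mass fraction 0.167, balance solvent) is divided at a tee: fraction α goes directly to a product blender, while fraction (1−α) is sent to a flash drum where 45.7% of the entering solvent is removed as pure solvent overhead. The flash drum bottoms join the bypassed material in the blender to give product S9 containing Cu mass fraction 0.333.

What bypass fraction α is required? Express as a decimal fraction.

0.213

All 443.4×0.265 = 117.5 kg/h of Cu reaches S9, so S9 = 117.5/0.333 = 352.86 kg/h and vapour = 90.544 kg/h.
The evaporator receives (1−α)·443.4 of feed at 0.568 solvent and removes 0.457 of that solvent:
0.457×0.568×(1−α)×443.4 = 90.544
(1−α) = 90.544/115.1 = 0.7867;  α = 0.2133.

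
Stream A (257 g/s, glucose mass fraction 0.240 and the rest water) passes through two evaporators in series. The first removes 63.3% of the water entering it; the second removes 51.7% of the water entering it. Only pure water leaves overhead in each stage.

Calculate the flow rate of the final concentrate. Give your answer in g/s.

96.3 g/s

water in feed = 257×0.760 = 195.32 g/s.
After stage 1: water left = (1−0.633)×195.32 = 71.682; stream total = 133.36 g/s.
After stage 2: water left = (1−0.517)×71.682 = 34.623; final concentrate = 96.303 g/s.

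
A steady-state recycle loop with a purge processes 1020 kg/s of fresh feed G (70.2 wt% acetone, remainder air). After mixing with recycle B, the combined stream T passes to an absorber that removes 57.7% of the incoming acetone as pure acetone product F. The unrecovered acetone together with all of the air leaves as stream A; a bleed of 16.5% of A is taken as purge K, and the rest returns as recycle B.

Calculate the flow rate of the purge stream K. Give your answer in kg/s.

air enters only via G and leaves only via the purge: 1020×0.298 = 0.165×(air in A), and the absorber passes all air, so air in T = air in A = 1842.2 kg/s.
acetone in T: m_A = 1020×0.702 + (1−0.165)·(1−0.577)·m_A, so m_A = 716.04/0.6468 = 1107.1 kg/s.
A = (1−0.577)×1107.1 + 1842.2 = 2310.5 kg/s.
Purge K = 0.165×2310.5 = 381.23 kg/s.

381.2 kg/s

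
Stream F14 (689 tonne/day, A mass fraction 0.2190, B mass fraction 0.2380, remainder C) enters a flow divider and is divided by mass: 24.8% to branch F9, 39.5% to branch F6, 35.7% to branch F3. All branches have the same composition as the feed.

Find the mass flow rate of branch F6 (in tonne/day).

272.2 tonne/day

Branch F6 flow = 0.395×689 = 272.16 tonne/day.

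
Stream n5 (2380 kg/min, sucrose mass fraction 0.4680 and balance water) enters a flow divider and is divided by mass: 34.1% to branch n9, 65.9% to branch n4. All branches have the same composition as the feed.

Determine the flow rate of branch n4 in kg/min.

1568 kg/min

Branch n4 flow = 0.659×2380 = 1568.4 kg/min.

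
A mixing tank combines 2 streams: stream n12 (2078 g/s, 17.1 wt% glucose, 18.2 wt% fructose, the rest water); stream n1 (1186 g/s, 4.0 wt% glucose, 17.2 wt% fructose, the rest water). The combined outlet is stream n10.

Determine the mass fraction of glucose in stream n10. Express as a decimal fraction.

Total flow out = 2078 + 1186 = 3264 g/s.
glucose in = 2078×0.171 + 1186×0.040 = 402.78 g/s.
glucose mass fraction in n10 = 402.78/3264 = 0.123.

0.123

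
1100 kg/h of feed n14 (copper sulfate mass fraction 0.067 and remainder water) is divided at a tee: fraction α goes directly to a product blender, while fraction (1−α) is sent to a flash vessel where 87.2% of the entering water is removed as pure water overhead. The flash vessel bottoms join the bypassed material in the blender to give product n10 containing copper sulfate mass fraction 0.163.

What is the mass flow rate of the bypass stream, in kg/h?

303.7 kg/h

All 1100×0.067 = 73.7 kg/h of copper sulfate reaches n10, so n10 = 73.7/0.163 = 452.15 kg/h and vapour = 647.85 kg/h.
The evaporator receives (1−α)·1100 of feed at 0.933 water and removes 0.872 of that water:
0.872×0.933×(1−α)×1100 = 647.85
(1−α) = 647.85/894.93 = 0.7239;  α = 0.2761.
Bypass flow = 0.2761×1100 = 303.7 kg/h.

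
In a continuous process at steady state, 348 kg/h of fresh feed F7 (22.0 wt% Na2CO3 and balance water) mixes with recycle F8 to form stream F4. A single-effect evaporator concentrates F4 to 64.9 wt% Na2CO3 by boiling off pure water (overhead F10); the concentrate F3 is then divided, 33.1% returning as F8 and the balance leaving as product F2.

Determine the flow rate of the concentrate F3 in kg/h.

176.3 kg/h

Overall Na2CO3 balance (none leaves overhead): Na2CO3 in fresh feed = Na2CO3 in product, i.e. 348×0.220 = (1−0.331)·F3·0.649.
F3 = 76.56/(0.649×0.669) = 176.33 kg/h.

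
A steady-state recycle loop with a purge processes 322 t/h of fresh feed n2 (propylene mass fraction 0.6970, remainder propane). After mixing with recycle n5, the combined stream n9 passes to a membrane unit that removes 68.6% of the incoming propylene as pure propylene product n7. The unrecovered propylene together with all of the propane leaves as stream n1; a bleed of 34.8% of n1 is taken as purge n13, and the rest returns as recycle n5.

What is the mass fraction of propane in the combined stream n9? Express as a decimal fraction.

propane enters only via n2 and leaves only via the purge: 322×0.303 = 0.348×(propane in n1), and the membrane unit passes all propane, so propane in n9 = propane in n1 = 280.36 t/h.
propylene in n9: m_A = 322×0.697 + (1−0.348)·(1−0.686)·m_A, so m_A = 224.43/0.7953 = 282.21 t/h.
n9 = 282.21 + 280.36 = 562.57 t/h.
propane fraction in n9 = 280.36/562.57 = 0.4984.

0.4984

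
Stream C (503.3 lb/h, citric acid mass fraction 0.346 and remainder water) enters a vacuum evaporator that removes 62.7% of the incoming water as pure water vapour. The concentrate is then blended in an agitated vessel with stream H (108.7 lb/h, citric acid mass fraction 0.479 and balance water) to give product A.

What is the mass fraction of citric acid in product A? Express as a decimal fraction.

0.558

Vapour removed = 0.627×0.654×503.3 = 206.38 lb/h; concentrate = 296.92 lb/h.
citric acid reaching the mixer = 174.14 (from concentrate) + 108.7×0.479 = 226.21 lb/h.
Product flow = 296.92 + 108.7 = 405.62 lb/h; citric acid fraction = 0.558.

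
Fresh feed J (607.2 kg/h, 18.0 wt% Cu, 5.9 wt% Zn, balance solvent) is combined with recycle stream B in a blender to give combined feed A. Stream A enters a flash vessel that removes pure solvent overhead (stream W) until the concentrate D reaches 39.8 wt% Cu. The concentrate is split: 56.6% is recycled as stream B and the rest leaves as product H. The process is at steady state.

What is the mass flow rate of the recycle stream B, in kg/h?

358.1 kg/h

Overall Cu balance (none leaves overhead): Cu in fresh feed = Cu in product, i.e. 607.2×0.180 = (1−0.566)·D·0.398.
D = 109.3/(0.398×0.434) = 632.75 kg/h.
Recycle B = 0.566×632.75 = 358.14 kg/h.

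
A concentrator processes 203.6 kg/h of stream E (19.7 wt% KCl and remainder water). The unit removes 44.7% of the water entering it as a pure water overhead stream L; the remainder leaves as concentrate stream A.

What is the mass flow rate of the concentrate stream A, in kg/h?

water entering = 203.6×0.803 = 163.49 kg/h; overhead removed = 0.447×163.49 = 73.08 kg/h.
Concentrate = 203.6 − 73.08 = 130.52 kg/h.

130.5 kg/h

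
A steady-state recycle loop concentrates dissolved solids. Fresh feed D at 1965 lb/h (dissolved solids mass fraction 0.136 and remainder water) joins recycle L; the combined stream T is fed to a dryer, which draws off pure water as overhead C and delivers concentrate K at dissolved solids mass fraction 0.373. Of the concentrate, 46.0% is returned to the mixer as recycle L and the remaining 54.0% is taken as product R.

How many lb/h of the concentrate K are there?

Overall dissolved solids balance (none leaves overhead): dissolved solids in fresh feed = dissolved solids in product, i.e. 1965×0.136 = (1−0.460)·K·0.373.
K = 267.24/(0.373×0.540) = 1326.8 lb/h.

1327 lb/h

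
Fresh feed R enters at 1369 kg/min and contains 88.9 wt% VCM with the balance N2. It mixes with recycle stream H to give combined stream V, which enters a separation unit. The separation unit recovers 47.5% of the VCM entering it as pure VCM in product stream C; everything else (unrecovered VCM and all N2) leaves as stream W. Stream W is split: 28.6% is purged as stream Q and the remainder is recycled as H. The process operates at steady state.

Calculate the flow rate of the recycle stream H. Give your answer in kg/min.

1109 kg/min

N2 enters only via R and leaves only via the purge: 1369×0.111 = 0.286×(N2 in W), and the separation unit passes all N2, so N2 in V = N2 in W = 531.33 kg/min.
VCM in V: m_A = 1369×0.889 + (1−0.286)·(1−0.475)·m_A, so m_A = 1217/0.6251 = 1946.8 kg/min.
W = (1−0.475)×1946.8 + 531.33 = 1553.4 kg/min.
Recycle H = (1−0.286)×1553.4 = 1109.1 kg/min.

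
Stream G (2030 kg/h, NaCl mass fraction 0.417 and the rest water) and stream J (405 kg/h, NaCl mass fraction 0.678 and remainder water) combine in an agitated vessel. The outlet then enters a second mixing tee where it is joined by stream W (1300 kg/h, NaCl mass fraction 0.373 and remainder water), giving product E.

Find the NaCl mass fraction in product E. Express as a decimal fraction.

Overall, product flow = 3735 kg/h.
NaCl in = 2030×0.417 + 405×0.678 + 1300×0.373 = 1606 kg/h.
NaCl fraction in E = 0.430.

0.430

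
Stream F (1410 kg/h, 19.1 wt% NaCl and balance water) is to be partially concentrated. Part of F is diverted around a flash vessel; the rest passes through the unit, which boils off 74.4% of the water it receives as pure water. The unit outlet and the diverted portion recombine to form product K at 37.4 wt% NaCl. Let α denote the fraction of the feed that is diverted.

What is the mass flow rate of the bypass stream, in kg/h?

263.8 kg/h

All 1410×0.191 = 269.31 kg/h of NaCl reaches K, so K = 269.31/0.374 = 720.08 kg/h and vapour = 689.92 kg/h.
The evaporator receives (1−α)·1410 of feed at 0.809 water and removes 0.744 of that water:
0.744×0.809×(1−α)×1410 = 689.92
(1−α) = 689.92/848.67 = 0.8129;  α = 0.1871.
Bypass flow = 0.1871×1410 = 263.76 kg/h.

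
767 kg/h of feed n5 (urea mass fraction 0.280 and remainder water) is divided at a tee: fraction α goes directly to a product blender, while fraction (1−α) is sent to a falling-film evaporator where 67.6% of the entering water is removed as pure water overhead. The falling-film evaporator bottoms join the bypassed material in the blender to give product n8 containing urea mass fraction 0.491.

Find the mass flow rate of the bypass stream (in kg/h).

All 767×0.280 = 214.76 kg/h of urea reaches n8, so n8 = 214.76/0.491 = 437.39 kg/h and vapour = 329.61 kg/h.
The evaporator receives (1−α)·767 of feed at 0.720 water and removes 0.676 of that water:
0.676×0.720×(1−α)×767 = 329.61
(1−α) = 329.61/373.31 = 0.8829;  α = 0.1171.
Bypass flow = 0.1171×767 = 89.8 kg/h.

89.8 kg/h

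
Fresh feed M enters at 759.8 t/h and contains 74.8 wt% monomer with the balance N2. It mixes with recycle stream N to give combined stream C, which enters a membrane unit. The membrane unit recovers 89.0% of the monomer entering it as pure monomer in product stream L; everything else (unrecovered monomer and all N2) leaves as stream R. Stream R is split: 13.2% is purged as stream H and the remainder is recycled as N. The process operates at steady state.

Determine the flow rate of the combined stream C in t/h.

N2 enters only via M and leaves only via the purge: 759.8×0.252 = 0.132×(N2 in R), and the membrane unit passes all N2, so N2 in C = N2 in R = 1450.5 t/h.
monomer in C: m_A = 759.8×0.748 + (1−0.132)·(1−0.890)·m_A, so m_A = 568.33/0.9045 = 628.32 t/h.
C = 628.32 + 1450.5 = 2078.8 t/h.

2079 t/h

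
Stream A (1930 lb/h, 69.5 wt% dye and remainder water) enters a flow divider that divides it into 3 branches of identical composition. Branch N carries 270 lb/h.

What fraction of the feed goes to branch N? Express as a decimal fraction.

Fraction to N = 270/1930 = 0.1399.

0.140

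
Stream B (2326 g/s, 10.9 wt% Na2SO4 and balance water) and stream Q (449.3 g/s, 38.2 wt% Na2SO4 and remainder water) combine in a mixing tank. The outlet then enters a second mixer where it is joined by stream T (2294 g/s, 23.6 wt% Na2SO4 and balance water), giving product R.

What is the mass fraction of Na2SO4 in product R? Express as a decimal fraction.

0.191

Overall, product flow = 5069.3 g/s.
Na2SO4 in = 2326×0.109 + 449.3×0.382 + 2294×0.236 = 966.55 g/s.
Na2SO4 fraction in R = 0.191.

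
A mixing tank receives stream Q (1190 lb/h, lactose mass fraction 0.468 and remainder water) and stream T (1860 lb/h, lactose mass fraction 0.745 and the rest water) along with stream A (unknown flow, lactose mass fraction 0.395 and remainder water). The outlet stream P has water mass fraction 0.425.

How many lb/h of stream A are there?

Let A be the unknown flow. Total out = 3050 + A.
water balance: 1107.4 + 0.605·A = 0.425·(3050 + A)
(0.605 − 0.425)·A = 0.425×3050 − 1107.4 = 188.87
A = 188.87 / 0.180 = 1049.3 lb/h

1049 lb/h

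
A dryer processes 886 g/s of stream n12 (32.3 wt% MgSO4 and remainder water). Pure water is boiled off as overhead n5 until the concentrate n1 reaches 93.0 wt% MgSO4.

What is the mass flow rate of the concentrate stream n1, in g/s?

307.7 g/s

MgSO4 is conserved: 886×0.323 = 286.18 g/s all reports to the concentrate.
Concentrate = 286.18/(target fraction) = 307.72 g/s.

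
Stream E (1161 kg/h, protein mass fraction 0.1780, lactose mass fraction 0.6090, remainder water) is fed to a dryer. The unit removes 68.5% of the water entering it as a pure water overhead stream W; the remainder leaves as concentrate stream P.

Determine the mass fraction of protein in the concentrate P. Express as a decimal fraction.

0.2084

protein is not removed: 1161×0.178 = 206.66 kg/h of protein enters P.
water entering = 1161×0.213 = 247.29 kg/h; overhead removed = 0.685×247.29 = 169.4 kg/h.
Concentrate = 1161 − 169.4 = 991.6 kg/h.
Mass fraction = 206.66/991.6 = 0.2084.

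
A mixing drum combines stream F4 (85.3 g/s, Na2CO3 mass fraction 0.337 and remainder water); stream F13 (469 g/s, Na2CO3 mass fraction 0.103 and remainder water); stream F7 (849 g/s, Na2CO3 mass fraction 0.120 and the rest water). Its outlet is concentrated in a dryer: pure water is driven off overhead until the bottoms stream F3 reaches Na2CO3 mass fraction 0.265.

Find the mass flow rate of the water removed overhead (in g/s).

Na2CO3 entering = 85.3×0.337 + 469×0.103 + 849×0.120 = 178.93 g/s.
All Na2CO3 reports to F3, so F3 = 178.93/0.265 = 675.22 g/s.
Total feed = 1403.3 g/s; overhead = 1403.3 − 675.22 = 728.08 g/s.

728.1 g/s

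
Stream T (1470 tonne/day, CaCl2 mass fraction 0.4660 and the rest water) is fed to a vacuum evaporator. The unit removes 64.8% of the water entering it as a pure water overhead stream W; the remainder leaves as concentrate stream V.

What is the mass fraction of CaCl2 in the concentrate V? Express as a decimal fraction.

0.7126

CaCl2 is not removed: 1470×0.466 = 685.02 tonne/day of CaCl2 enters V.
water entering = 1470×0.534 = 784.98 tonne/day; overhead removed = 0.648×784.98 = 508.67 tonne/day.
Concentrate = 1470 − 508.67 = 961.33 tonne/day.
Mass fraction = 685.02/961.33 = 0.7126.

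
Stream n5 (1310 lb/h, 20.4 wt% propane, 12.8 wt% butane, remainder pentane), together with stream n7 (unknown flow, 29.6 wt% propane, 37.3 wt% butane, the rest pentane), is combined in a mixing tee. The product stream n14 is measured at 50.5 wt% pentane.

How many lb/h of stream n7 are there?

Let n7 be the unknown flow. Total out = 1310 + n7.
pentane balance: 875.08 + 0.331·n7 = 0.505·(1310 + n7)
(0.331 − 0.505)·n7 = 0.505×1310 − 875.08 = -213.53
n7 = -213.53 / -0.174 = 1227.2 lb/h

1227 lb/h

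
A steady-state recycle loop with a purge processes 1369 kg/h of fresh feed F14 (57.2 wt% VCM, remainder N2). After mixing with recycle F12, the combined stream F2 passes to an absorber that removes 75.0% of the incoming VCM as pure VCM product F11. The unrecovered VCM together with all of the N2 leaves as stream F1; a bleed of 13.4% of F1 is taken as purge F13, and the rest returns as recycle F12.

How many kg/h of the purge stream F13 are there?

619.4 kg/h

N2 enters only via F14 and leaves only via the purge: 1369×0.428 = 0.134×(N2 in F1), and the absorber passes all N2, so N2 in F2 = N2 in F1 = 4372.6 kg/h.
VCM in F2: m_A = 1369×0.572 + (1−0.134)·(1−0.750)·m_A, so m_A = 783.07/0.7835 = 999.45 kg/h.
F1 = (1−0.750)×999.45 + 4372.6 = 4622.5 kg/h.
Purge F13 = 0.134×4622.5 = 619.41 kg/h.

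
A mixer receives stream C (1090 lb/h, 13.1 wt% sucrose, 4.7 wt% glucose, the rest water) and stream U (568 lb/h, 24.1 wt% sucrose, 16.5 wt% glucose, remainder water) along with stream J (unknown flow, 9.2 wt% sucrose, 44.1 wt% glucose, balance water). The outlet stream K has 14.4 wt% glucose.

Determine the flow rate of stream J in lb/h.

315.8 lb/h

Let J be the unknown flow. Total out = 1658 + J.
glucose balance: 144.95 + 0.441·J = 0.144·(1658 + J)
(0.441 − 0.144)·J = 0.144×1658 − 144.95 = 93.802
J = 93.802 / 0.297 = 315.83 lb/h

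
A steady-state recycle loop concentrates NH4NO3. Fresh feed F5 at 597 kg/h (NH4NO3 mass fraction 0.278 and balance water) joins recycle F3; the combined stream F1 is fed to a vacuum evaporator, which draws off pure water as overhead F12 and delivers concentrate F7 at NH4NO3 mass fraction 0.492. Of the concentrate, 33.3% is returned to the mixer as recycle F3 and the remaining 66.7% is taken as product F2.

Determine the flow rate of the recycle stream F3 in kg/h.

Overall NH4NO3 balance (none leaves overhead): NH4NO3 in fresh feed = NH4NO3 in product, i.e. 597×0.278 = (1−0.333)·F7·0.492.
F7 = 165.97/(0.492×0.667) = 505.74 kg/h.
Recycle F3 = 0.333×505.74 = 168.41 kg/h.

168.4 kg/h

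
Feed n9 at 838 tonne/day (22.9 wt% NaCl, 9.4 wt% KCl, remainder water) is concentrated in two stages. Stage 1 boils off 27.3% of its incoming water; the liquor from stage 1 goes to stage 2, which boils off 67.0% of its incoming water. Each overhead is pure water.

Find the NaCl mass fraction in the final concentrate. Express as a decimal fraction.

water in feed = 838×0.677 = 567.33 tonne/day.
After stage 1: water left = (1−0.273)×567.33 = 412.45; stream total = 683.12 tonne/day.
After stage 2: water left = (1−0.670)×412.45 = 136.11; final concentrate = 406.78 tonne/day.
NaCl fraction = 191.9/406.78 = 0.4718.

0.4718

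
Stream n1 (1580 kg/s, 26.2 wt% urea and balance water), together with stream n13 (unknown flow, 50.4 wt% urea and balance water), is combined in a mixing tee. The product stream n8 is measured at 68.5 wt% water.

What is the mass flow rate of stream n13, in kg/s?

Let n13 be the unknown flow. Total out = 1580 + n13.
water balance: 1166 + 0.496·n13 = 0.685·(1580 + n13)
(0.496 − 0.685)·n13 = 0.685×1580 − 1166 = -83.74
n13 = -83.74 / -0.189 = 443.07 kg/s

443.1 kg/s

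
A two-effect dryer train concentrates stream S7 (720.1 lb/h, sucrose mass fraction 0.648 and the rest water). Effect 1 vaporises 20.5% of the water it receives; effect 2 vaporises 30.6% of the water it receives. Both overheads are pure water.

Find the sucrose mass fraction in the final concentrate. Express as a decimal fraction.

0.769

water in feed = 720.1×0.352 = 253.48 lb/h.
After stage 1: water left = (1−0.205)×253.48 = 201.51; stream total = 668.14 lb/h.
After stage 2: water left = (1−0.306)×201.51 = 139.85; final concentrate = 606.47 lb/h.
sucrose fraction = 466.62/606.47 = 0.769.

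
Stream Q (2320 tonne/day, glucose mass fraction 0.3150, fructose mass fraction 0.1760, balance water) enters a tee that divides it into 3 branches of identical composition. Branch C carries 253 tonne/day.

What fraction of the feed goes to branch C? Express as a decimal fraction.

Fraction to C = 253/2320 = 0.1091.

0.109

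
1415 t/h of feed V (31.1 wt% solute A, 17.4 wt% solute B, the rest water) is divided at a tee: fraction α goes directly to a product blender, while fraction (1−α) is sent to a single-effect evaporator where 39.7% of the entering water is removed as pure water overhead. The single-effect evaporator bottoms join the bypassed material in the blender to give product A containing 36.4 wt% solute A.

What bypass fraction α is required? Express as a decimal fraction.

All 1415×0.311 = 440.06 t/h of solute A reaches A, so A = 440.06/0.364 = 1209 t/h and vapour = 206.03 t/h.
The evaporator receives (1−α)·1415 of feed at 0.515 water and removes 0.397 of that water:
0.397×0.515×(1−α)×1415 = 206.03
(1−α) = 206.03/289.3 = 0.7122;  α = 0.2878.

0.288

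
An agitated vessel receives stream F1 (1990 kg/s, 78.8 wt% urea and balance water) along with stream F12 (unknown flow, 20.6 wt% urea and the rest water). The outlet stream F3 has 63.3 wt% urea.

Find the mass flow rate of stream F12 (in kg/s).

722.4 kg/s

Let F12 be the unknown flow. Total out = 1990 + F12.
urea balance: 1568.1 + 0.206·F12 = 0.633·(1990 + F12)
(0.206 − 0.633)·F12 = 0.633×1990 − 1568.1 = -308.45
F12 = -308.45 / -0.427 = 722.37 kg/s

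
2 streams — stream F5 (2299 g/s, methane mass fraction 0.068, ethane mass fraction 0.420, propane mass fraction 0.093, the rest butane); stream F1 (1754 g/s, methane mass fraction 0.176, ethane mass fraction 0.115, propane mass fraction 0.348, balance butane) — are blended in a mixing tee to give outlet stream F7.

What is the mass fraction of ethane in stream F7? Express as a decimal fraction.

Total flow out = 2299 + 1754 = 4053 g/s.
ethane in = 2299×0.420 + 1754×0.115 = 1167.3 g/s.
ethane mass fraction in F7 = 1167.3/4053 = 0.288.

0.288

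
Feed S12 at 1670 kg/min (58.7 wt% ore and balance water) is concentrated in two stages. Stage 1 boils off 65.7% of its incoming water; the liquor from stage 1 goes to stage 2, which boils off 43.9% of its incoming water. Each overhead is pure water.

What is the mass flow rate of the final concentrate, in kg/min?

1113 kg/min

water in feed = 1670×0.413 = 689.71 kg/min.
After stage 1: water left = (1−0.657)×689.71 = 236.57; stream total = 1216.9 kg/min.
After stage 2: water left = (1−0.439)×236.57 = 132.72; final concentrate = 1113 kg/min.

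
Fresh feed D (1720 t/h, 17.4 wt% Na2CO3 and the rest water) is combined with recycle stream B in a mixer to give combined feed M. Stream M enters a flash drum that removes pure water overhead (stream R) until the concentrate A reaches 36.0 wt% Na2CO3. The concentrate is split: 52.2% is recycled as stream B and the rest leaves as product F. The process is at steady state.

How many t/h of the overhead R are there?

888.7 t/h

Overall Na2CO3 balance (none leaves overhead): Na2CO3 in fresh feed = Na2CO3 in product, i.e. 1720×0.174 = (1−0.522)·A·0.360.
A = 299.28/(0.360×0.478) = 1739.2 t/h.
Recycle B = 0.522×1739.2 = 907.86 t/h.
Combined feed M = 1720 + 907.86 = 2627.9 t/h.
Overhead R = M − A = 2627.9 − 1739.2 = 888.67 t/h.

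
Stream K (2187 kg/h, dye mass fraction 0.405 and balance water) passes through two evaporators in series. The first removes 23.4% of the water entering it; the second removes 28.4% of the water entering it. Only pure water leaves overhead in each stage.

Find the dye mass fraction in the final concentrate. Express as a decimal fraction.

0.554

water in feed = 2187×0.595 = 1301.3 kg/h.
After stage 1: water left = (1−0.234)×1301.3 = 996.77; stream total = 1882.5 kg/h.
After stage 2: water left = (1−0.284)×996.77 = 713.69; final concentrate = 1599.4 kg/h.
dye fraction = 885.74/1599.4 = 0.554.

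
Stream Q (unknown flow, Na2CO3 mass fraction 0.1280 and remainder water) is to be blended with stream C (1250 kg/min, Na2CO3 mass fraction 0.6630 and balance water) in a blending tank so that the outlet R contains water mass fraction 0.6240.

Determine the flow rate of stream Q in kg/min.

Let Q be the unknown flow. Total out = 1250 + Q.
water balance: 421.25 + 0.872·Q = 0.624·(1250 + Q)
(0.872 − 0.624)·Q = 0.624×1250 − 421.25 = 358.75
Q = 358.75 / 0.248 = 1446.6 kg/min

1447 kg/min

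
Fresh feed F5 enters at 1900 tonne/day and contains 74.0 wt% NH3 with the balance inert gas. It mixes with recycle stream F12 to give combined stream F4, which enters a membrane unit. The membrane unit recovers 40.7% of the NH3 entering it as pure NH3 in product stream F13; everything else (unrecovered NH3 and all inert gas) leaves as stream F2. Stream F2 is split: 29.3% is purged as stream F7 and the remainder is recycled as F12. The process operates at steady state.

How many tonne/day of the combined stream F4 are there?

4107 tonne/day

inert gas enters only via F5 and leaves only via the purge: 1900×0.260 = 0.293×(inert gas in F2), and the membrane unit passes all inert gas, so inert gas in F4 = inert gas in F2 = 1686 tonne/day.
NH3 in F4: m_A = 1900×0.740 + (1−0.293)·(1−0.407)·m_A, so m_A = 1406/0.5807 = 2421 tonne/day.
F4 = 2421 + 1686 = 4107 tonne/day.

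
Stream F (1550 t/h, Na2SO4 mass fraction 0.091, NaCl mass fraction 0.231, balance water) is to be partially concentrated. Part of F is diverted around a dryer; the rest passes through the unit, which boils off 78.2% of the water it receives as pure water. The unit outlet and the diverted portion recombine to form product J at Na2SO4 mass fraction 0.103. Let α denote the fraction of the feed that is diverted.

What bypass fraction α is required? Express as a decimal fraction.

0.780

All 1550×0.091 = 141.05 t/h of Na2SO4 reaches J, so J = 141.05/0.103 = 1369.4 t/h and vapour = 180.58 t/h.
The evaporator receives (1−α)·1550 of feed at 0.678 water and removes 0.782 of that water:
0.782×0.678×(1−α)×1550 = 180.58
(1−α) = 180.58/821.8 = 0.2197;  α = 0.7803.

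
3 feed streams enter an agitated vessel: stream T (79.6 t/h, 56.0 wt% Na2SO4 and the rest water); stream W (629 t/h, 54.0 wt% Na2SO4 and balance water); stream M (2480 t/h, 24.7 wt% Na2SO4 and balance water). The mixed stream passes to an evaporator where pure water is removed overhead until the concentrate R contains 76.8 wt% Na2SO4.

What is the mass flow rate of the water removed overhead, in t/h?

Na2SO4 entering = 79.6×0.560 + 629×0.540 + 2480×0.247 = 996.8 t/h.
All Na2SO4 reports to R, so R = 996.8/0.768 = 1297.9 t/h.
Total feed = 3188.6 t/h; overhead = 3188.6 − 1297.9 = 1890.7 t/h.

1891 t/h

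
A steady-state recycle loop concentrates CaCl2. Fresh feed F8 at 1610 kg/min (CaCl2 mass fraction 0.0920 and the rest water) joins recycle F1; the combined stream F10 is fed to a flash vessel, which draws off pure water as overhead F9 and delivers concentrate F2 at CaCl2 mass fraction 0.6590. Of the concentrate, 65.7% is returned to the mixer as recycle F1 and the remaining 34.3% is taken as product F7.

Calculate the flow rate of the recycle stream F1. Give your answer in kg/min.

Overall CaCl2 balance (none leaves overhead): CaCl2 in fresh feed = CaCl2 in product, i.e. 1610×0.092 = (1−0.657)·F2·0.659.
F2 = 148.12/(0.659×0.343) = 655.29 kg/min.
Recycle F1 = 0.657×655.29 = 430.53 kg/min.

430.5 kg/min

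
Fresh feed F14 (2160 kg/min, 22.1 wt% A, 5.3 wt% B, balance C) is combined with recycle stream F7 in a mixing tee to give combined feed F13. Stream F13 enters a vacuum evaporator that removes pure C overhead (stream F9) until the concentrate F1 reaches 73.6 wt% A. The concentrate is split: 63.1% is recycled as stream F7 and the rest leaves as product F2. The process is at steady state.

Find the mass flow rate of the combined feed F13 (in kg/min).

Overall A balance (none leaves overhead): A in fresh feed = A in product, i.e. 2160×0.221 = (1−0.631)·F1·0.736.
F1 = 477.36/(0.736×0.369) = 1757.7 kg/min.
Recycle F7 = 0.631×1757.7 = 1109.1 kg/min.
Combined feed F13 = 2160 + 1109.1 = 3269.1 kg/min.

3269 kg/min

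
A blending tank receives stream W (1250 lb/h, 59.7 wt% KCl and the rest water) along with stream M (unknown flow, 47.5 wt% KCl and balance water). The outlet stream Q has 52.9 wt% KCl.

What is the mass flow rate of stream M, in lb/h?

1574 lb/h

Let M be the unknown flow. Total out = 1250 + M.
KCl balance: 746.25 + 0.475·M = 0.529·(1250 + M)
(0.475 − 0.529)·M = 0.529×1250 − 746.25 = -85
M = -85 / -0.054 = 1574.1 lb/h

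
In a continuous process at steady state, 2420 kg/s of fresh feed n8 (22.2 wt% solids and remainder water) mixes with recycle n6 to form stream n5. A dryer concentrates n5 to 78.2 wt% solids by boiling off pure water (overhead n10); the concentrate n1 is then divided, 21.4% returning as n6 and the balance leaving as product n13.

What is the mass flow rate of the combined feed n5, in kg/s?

2607 kg/s

Overall solids balance (none leaves overhead): solids in fresh feed = solids in product, i.e. 2420×0.222 = (1−0.214)·n1·0.782.
n1 = 537.24/(0.782×0.786) = 874.06 kg/s.
Recycle n6 = 0.214×874.06 = 187.05 kg/s.
Combined feed n5 = 2420 + 187.05 = 2607 kg/s.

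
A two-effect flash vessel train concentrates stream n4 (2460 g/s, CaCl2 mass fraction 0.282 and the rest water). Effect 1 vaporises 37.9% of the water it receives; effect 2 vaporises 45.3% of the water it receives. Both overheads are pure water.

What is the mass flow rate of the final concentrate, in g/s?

1294 g/s

water in feed = 2460×0.718 = 1766.3 g/s.
After stage 1: water left = (1−0.379)×1766.3 = 1096.9; stream total = 1790.6 g/s.
After stage 2: water left = (1−0.453)×1096.9 = 599.98; final concentrate = 1293.7 g/s.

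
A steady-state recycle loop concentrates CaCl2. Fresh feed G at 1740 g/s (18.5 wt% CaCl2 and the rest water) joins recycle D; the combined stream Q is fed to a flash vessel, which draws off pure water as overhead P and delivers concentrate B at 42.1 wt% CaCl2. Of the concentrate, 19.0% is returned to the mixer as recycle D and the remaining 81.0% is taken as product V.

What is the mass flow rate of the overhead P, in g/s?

975.4 g/s

Overall CaCl2 balance (none leaves overhead): CaCl2 in fresh feed = CaCl2 in product, i.e. 1740×0.185 = (1−0.190)·B·0.421.
B = 321.9/(0.421×0.810) = 943.96 g/s.
Recycle D = 0.190×943.96 = 179.35 g/s.
Combined feed Q = 1740 + 179.35 = 1919.4 g/s.
Overhead P = Q − B = 1919.4 − 943.96 = 975.39 g/s.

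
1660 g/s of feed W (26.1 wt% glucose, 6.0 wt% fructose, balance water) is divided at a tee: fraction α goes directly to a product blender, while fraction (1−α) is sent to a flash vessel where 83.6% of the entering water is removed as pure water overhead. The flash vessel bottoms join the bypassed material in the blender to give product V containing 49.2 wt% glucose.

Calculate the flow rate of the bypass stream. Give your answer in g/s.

All 1660×0.261 = 433.26 g/s of glucose reaches V, so V = 433.26/0.492 = 880.61 g/s and vapour = 779.39 g/s.
The evaporator receives (1−α)·1660 of feed at 0.679 water and removes 0.836 of that water:
0.836×0.679×(1−α)×1660 = 779.39
(1−α) = 779.39/942.29 = 0.8271;  α = 0.1729.
Bypass flow = 0.1729×1660 = 286.97 g/s.

287 g/s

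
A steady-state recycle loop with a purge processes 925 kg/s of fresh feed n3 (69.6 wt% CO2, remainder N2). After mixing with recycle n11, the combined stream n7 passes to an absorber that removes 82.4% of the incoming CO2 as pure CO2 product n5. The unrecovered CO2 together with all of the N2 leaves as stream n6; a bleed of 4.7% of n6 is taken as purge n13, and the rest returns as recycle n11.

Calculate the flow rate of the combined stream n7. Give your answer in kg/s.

N2 enters only via n3 and leaves only via the purge: 925×0.304 = 0.047×(N2 in n6), and the absorber passes all N2, so N2 in n7 = N2 in n6 = 5983 kg/s.
CO2 in n7: m_A = 925×0.696 + (1−0.047)·(1−0.824)·m_A, so m_A = 643.8/0.8323 = 773.55 kg/s.
n7 = 773.55 + 5983 = 6756.5 kg/s.

6757 kg/s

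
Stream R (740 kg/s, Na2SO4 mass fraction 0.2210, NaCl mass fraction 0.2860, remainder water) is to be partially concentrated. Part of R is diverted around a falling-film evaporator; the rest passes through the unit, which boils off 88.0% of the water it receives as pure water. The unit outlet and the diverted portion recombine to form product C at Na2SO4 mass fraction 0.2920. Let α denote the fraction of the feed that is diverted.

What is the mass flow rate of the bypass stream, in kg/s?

All 740×0.221 = 163.54 kg/s of Na2SO4 reaches C, so C = 163.54/0.292 = 560.07 kg/s and vapour = 179.93 kg/s.
The evaporator receives (1−α)·740 of feed at 0.493 water and removes 0.880 of that water:
0.880×0.493×(1−α)×740 = 179.93
(1−α) = 179.93/321.04 = 0.5605;  α = 0.4395.
Bypass flow = 0.4395×740 = 325.26 kg/s.

325.3 kg/s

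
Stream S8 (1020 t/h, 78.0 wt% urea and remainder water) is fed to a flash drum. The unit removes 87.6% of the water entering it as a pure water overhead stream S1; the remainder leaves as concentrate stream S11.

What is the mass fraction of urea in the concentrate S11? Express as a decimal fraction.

urea is not removed: 1020×0.780 = 795.6 t/h of urea enters S11.
water entering = 1020×0.220 = 224.4 t/h; overhead removed = 0.876×224.4 = 196.57 t/h.
Concentrate = 1020 − 196.57 = 823.43 t/h.
Mass fraction = 795.6/823.43 = 0.9662.

0.9662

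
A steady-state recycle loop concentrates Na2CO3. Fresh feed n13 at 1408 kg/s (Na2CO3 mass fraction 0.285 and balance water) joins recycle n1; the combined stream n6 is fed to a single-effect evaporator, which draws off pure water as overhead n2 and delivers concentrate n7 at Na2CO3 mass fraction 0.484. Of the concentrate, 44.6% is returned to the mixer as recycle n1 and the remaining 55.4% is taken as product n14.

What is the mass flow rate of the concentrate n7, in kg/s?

Overall Na2CO3 balance (none leaves overhead): Na2CO3 in fresh feed = Na2CO3 in product, i.e. 1408×0.285 = (1−0.446)·n7·0.484.
n7 = 401.28/(0.484×0.554) = 1496.6 kg/s.

1497 kg/s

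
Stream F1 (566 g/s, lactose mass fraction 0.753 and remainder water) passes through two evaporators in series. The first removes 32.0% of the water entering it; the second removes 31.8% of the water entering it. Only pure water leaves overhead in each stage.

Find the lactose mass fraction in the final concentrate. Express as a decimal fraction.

water in feed = 566×0.247 = 139.8 g/s.
After stage 1: water left = (1−0.320)×139.8 = 95.065; stream total = 521.26 g/s.
After stage 2: water left = (1−0.318)×95.065 = 64.835; final concentrate = 491.03 g/s.
lactose fraction = 426.2/491.03 = 0.868.

0.868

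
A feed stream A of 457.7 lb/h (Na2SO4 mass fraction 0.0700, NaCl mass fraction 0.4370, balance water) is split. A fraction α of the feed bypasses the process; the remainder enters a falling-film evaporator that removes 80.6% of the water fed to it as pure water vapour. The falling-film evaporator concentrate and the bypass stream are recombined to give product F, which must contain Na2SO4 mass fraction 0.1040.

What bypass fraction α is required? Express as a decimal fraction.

All 457.7×0.070 = 32.039 lb/h of Na2SO4 reaches F, so F = 32.039/0.104 = 308.07 lb/h and vapour = 149.63 lb/h.
The evaporator receives (1−α)·457.7 of feed at 0.493 water and removes 0.806 of that water:
0.806×0.493×(1−α)×457.7 = 149.63
(1−α) = 149.63/181.87 = 0.8227;  α = 0.1773.

0.177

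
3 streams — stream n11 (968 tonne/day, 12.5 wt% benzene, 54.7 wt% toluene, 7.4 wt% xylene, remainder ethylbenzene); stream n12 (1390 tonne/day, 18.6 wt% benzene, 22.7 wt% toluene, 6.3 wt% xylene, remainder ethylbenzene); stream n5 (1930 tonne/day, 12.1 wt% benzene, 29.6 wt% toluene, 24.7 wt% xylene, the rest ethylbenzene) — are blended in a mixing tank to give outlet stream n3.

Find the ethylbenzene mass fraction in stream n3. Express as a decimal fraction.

0.3784

Total flow out = 968 + 1390 + 1930 = 4288 tonne/day.
ethylbenzene in = 968×0.254 + 1390×0.524 + 1930×0.336 = 1622.7 tonne/day.
ethylbenzene mass fraction in n3 = 1622.7/4288 = 0.3784.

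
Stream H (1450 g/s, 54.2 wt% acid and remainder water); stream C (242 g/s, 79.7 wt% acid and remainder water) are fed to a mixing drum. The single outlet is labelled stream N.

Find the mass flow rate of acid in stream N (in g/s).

acid out = acid in = 1450×0.542 + 242×0.797 = 978.77 g/s.

978.8 g/s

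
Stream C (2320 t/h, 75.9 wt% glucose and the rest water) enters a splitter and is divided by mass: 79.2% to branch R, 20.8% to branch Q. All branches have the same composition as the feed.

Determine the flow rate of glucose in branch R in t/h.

Branch R total = 0.792×2320 = 1837.4 t/h.
glucose in R = 0.759×1837.4 = 1394.6 t/h.

1395 t/h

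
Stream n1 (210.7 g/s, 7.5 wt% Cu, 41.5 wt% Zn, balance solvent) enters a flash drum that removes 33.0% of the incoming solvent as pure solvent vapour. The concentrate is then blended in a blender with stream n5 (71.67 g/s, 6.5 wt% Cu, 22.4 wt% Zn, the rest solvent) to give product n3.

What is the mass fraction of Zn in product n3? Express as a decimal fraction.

0.419

Vapour removed = 0.330×0.510×210.7 = 35.461 g/s; concentrate = 175.24 g/s.
Zn reaching the mixer = 87.44 (from concentrate) + 71.67×0.224 = 103.49 g/s.
Product flow = 175.24 + 71.67 = 246.91 g/s; Zn fraction = 0.419.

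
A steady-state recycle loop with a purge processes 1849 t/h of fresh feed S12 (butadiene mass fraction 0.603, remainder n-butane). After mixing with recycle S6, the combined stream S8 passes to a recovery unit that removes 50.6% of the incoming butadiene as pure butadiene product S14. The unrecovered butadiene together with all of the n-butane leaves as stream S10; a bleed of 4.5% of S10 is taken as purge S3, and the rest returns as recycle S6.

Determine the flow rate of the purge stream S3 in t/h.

n-butane enters only via S12 and leaves only via the purge: 1849×0.397 = 0.045×(n-butane in S10), and the recovery unit passes all n-butane, so n-butane in S8 = n-butane in S10 = 16312 t/h.
butadiene in S8: m_A = 1849×0.603 + (1−0.045)·(1−0.506)·m_A, so m_A = 1114.9/0.5282 = 2110.7 t/h.
S10 = (1−0.506)×2110.7 + 16312 = 17355 t/h.
Purge S3 = 0.045×17355 = 780.97 t/h.

781 t/h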